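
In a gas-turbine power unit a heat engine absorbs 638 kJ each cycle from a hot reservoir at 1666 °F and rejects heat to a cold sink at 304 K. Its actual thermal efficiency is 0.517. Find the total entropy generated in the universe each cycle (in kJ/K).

ΔS_univ ≈ 0.473 kJ/K

T_H = 1666 °F → (1666 − 32) × 5/9 = 907.78 °C = 1180.93 K.
W = η·Q_H = 0.517 × 638 = 329.8 kJ, so Q_C = Q_H − W = 308.2 kJ.
Entropy balance on the reservoirs: −Q_H/T_H = -0.5403 kJ/K, +Q_C/T_C = 1.014 kJ/K.
ΔS_univ = −Q_H/T_H + Q_C/T_C = 0.473 kJ/K (> 0, since η = 0.517 < η_Carnot = 0.743).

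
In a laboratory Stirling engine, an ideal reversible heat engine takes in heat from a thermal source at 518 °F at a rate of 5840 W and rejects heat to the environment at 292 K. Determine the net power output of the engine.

Ẇ ≈ 2700 W

T_H = 518 °F → (518 − 32) × 5/9 = 270.00 °C = 543.15 K.
The Carnot efficiency is η = 1 − T_C/T_H = 1 − 292.00/543.15 = 0.4624.
W = η·Q_H = 0.4624 × 5840 = 2700 W.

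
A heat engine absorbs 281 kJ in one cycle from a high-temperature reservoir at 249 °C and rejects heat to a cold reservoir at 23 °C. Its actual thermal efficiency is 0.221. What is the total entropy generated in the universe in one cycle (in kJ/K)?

T_H = 249 °C → 249 + 273.15 = 522.15 K.
T_C = 23 °C → 23 + 273.15 = 296.15 K.
W = η·Q_H = 0.221 × 281 = 62.10 kJ, so Q_C = Q_H − W = 218.9 kJ.
The hot reservoir loses entropy Q_H/T_H = 281/522.15 = 0.5382 kJ/K; the cold reservoir gains Q_C/T_C = 218.9/296.15 = 0.7391 kJ/K.
ΔS_univ = −Q_H/T_H + Q_C/T_C = 0.2010 kJ/K (> 0, since η = 0.221 < η_Carnot = 0.433).

ΔS_univ ≈ 0.2010 kJ/K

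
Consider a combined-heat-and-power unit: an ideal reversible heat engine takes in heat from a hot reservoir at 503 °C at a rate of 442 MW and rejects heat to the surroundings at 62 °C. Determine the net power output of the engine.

Ẇ ≈ 251 MW

T_H = 503 °C → 503 + 273.15 = 776.15 K.
T_C = 62 °C → 62 + 273.15 = 335.15 K.
For a reversible engine, η = 1 − T_C/T_H = 1 − 335.15/776.15 = 0.5682.
W = η·Q_H = 0.5682 × 442 = 251 MW.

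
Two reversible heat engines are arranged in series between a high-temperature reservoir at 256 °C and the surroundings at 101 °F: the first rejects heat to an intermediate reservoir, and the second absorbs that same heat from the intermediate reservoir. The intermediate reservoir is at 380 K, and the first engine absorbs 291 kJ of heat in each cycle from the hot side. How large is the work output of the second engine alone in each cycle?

T_H = 256 °C → 256 + 273.15 = 529.15 K.
T_C = 101 °F → (101 − 32) × 5/9 = 38.33 °C = 311.48 K.
Heat entering the second stage: Q_m = Q_H·(T_m/T_H) = 291 × 380.00/529.15 = 209 kJ.
Second-stage efficiency η₂ = 1 − T_C/T_m = 1 − 311.48/380.00 = 0.1803, so W₂ = η₂·Q_m = 37.7 kJ.

W₂ ≈ 37.7 kJ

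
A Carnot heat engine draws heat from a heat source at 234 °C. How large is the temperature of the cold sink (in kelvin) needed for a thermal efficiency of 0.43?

T_C ≈ 289 K

T_H = 234 °C → 234 + 273.15 = 507.15 K.
From η = 1 − T_C/T_H, T_C = T_H·(1 − η) = 507.15 × (1 − 0.43) = 289 K.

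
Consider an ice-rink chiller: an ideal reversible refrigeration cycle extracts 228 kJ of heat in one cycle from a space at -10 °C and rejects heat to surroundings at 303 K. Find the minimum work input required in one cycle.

W_in ≈ 34.5 kJ

T_C = -10 °C → -10 + 273.15 = 263.15 K.
Carnot COP: COP_R = T_C/(T_H − T_C) = 263.15/39.85 = 6.6035.
W = Q_C/COP_R = 228/6.6035 = 34.5 kJ.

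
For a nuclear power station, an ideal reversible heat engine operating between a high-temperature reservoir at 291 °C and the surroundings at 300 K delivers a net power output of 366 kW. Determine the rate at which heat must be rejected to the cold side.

Q̇_C ≈ 416 kW

T_H = 291 °C → 291 + 273.15 = 564.15 K.
Carnot efficiency: η = 1 − T_C/T_H = 1 − 300.00/564.15 = 0.4682.
Since Q_C/Q_H = T_C/T_H and Q_H = W/η, Q_C = W·T_C/(T_H − T_C) = 366 × 300.00/264.15 = 416 kW.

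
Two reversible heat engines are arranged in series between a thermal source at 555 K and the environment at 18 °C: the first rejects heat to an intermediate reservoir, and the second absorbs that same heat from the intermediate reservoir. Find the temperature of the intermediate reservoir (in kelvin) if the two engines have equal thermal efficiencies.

T_m ≈ 402 K

T_C = 18 °C → 18 + 273.15 = 291.15 K.
Equal efficiencies require 1 − T_m/T_H = 1 − T_C/T_m, i.e. T_m/T_H = T_C/T_m, so T_m = √(T_H·T_C) = √(555.00 × 291.15) = 402 K.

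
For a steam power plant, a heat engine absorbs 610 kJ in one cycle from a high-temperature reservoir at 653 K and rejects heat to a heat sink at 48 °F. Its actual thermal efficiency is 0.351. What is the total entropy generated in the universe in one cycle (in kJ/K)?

ΔS_univ ≈ 0.4695 kJ/K

T_C = 48 °F → (48 − 32) × 5/9 = 8.89 °C = 282.04 K.
W = η·Q_H = 0.351 × 610 = 214.1 kJ, so Q_C = Q_H − W = 395.9 kJ.
The hot reservoir loses entropy Q_H/T_H = 610/653.00 = 0.9342 kJ/K; the cold reservoir gains Q_C/T_C = 395.9/282.04 = 1.404 kJ/K.
ΔS_univ = −Q_H/T_H + Q_C/T_C = 0.4695 kJ/K (> 0, since η = 0.351 < η_Carnot = 0.568).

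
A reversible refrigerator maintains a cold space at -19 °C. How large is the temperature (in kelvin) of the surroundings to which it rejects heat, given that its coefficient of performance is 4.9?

T_H ≈ 306 K

T_C = -19 °C → -19 + 273.15 = 254.15 K.
COP_R = T_C/(T_H − T_C) ⇒ T_H = T_C·(1 + 1/COP_R) = 254.15 × (1 + 1/4.9) = 306 K.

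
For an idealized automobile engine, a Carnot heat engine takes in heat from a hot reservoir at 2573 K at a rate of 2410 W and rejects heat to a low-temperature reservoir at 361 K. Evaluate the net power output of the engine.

The Carnot efficiency is η = 1 − T_C/T_H = 1 − 361.00/2573.00 = 0.8597.
W = η·Q_H = 0.8597 × 2410 = 2070 W.

Ẇ ≈ 2070 W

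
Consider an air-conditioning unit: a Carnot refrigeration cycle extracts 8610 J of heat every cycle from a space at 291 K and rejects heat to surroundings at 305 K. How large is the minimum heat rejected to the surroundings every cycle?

For a reversible cycle Q_H/Q_C = T_H/T_C, so Q_H = Q_C·T_H/T_C = 8610 × 305.00/291.00 = 9020 J.

Q_H ≈ 9020 J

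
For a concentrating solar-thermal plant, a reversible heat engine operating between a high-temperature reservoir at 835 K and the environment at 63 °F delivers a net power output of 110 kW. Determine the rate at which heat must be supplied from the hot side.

Q̇_H ≈ 169 kW

T_C = 63 °F → (63 − 32) × 5/9 = 17.22 °C = 290.37 K.
Carnot efficiency: η = 1 − T_C/T_H = 1 − 290.37/835.00 = 0.6522.
Q_H = W/η = 110/0.6522 = 169 kW.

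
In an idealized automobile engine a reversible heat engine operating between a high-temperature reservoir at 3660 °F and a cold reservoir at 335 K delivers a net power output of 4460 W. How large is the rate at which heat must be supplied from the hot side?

T_H = 3660 °F → (3660 − 32) × 5/9 = 2015.56 °C = 2288.71 K.
Since the cycle is reversible, η = 1 − T_C/T_H = 1 − 335.00/2288.71 = 0.8536.
Q_H = W/η = 4460/0.8536 = 5220 W.

Q̇_H ≈ 5220 W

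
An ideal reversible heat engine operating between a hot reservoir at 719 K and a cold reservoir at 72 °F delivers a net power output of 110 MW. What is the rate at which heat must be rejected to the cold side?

Q̇_C ≈ 76.7 MW

T_C = 72 °F → (72 − 32) × 5/9 = 22.22 °C = 295.37 K.
η_rev = 1 − T_C/T_H = 1 − 295.37/719.00 = 0.5892.
Since Q_C/Q_H = T_C/T_H and Q_H = W/η, Q_C = W·T_C/(T_H − T_C) = 110 × 295.37/423.63 = 76.7 MW.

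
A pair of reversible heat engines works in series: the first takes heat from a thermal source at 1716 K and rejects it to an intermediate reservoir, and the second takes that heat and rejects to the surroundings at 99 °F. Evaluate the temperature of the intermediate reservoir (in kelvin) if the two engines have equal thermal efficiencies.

T_m ≈ 730 K

T_C = 99 °F → (99 − 32) × 5/9 = 37.22 °C = 310.37 K.
Equal efficiencies require 1 − T_m/T_H = 1 − T_C/T_m, i.e. T_m/T_H = T_C/T_m, so T_m = √(T_H·T_C) = √(1716.00 × 310.37) = 730 K.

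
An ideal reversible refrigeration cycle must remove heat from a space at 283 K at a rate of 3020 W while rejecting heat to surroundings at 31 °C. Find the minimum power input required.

Ẇ_in ≈ 226 W

T_H = 31 °C → 31 + 273.15 = 304.15 K.
For a reversible refrigerator, COP_R = T_C/(T_H − T_C) = 283.00/21.15 = 13.3806.
W = Q_C/COP_R = 3020/13.3806 = 226 W.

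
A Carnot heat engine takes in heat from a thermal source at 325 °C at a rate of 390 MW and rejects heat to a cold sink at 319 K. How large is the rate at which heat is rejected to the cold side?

T_H = 325 °C → 325 + 273.15 = 598.15 K.
For a reversible engine, η = 1 − T_C/T_H = 1 − 319.00/598.15 = 0.4667.
For a reversible cycle Q_C/Q_H = T_C/T_H, so Q_C = 390 × 319.00/598.15 = 208 MW.

Q̇_C ≈ 208 MW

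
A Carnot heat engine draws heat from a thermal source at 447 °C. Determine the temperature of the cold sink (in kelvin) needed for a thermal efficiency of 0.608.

T_C ≈ 282 K

T_H = 447 °C → 447 + 273.15 = 720.15 K.
From η = 1 − T_C/T_H, T_C = T_H·(1 − η) = 720.15 × (1 − 0.608) = 282 K.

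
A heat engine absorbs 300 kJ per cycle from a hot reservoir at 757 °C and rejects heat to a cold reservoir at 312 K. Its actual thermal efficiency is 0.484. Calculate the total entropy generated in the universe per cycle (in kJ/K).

ΔS_univ ≈ 0.205 kJ/K

T_H = 757 °C → 757 + 273.15 = 1030.15 K.
W = η·Q_H = 0.484 × 300 = 145.2 kJ, so Q_C = Q_H − W = 154.8 kJ.
Reservoir entropy changes: ΔS_H = −Q_H/T_H = −300/1030.15 = -0.2912 kJ/K and ΔS_C = +Q_C/T_C = 154.8/312.00 = 0.4962 kJ/K.
ΔS_univ = −Q_H/T_H + Q_C/T_C = 0.205 kJ/K (> 0, since η = 0.484 < η_Carnot = 0.697).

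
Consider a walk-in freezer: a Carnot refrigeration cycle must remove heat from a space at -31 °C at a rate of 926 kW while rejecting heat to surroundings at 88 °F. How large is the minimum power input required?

T_H = 88 °F → (88 − 32) × 5/9 = 31.11 °C = 304.26 K.
T_C = -31 °C → -31 + 273.15 = 242.15 K.
Carnot COP: COP_R = T_C/(T_H − T_C) = 242.15/62.11 = 3.8987.
W = Q_C/COP_R = 926/3.8987 = 238 kW.

Ẇ_in ≈ 238 kW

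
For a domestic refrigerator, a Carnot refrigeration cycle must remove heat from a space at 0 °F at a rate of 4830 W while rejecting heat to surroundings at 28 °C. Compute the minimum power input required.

T_H = 28 °C → 28 + 273.15 = 301.15 K.
T_C = 0 °F → (0 − 32) × 5/9 = -17.78 °C = 255.37 K.
COP_R = T_C/(T_H − T_C) = 255.37/45.78 = 5.5785.
W = Q_C/COP_R = 4830/5.5785 = 866 W.

Ẇ_in ≈ 866 W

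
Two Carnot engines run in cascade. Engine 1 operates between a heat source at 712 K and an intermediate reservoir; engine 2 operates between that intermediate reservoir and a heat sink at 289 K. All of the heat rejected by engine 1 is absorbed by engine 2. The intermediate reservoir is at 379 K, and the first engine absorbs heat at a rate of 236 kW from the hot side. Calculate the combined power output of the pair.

Ẇ_total ≈ 140.2 kW

Two reversible stages in series are equivalent to a single Carnot engine between T_H and T_C, so η_total = 1 − T_C/T_H = 1 − 289.00/712.00 = 0.5941.
W_total = η_total · Q_H = 0.5941 × 236 = 140.2 kW.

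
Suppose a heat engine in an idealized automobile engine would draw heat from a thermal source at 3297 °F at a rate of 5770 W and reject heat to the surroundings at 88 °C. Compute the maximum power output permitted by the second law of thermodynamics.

T_H = 3297 °F → (3297 − 32) × 5/9 = 1813.89 °C = 2087.04 K.
T_C = 88 °C → 88 + 273.15 = 361.15 K.
No engine can exceed the Carnot limit: η_max = 1 − T_C/T_H = 1 − 361.15/2087.04 = 0.8270.
W_max = η_max · Q_H = 0.8270 × 5770 = 4770 W.

Ẇ_max ≈ 4770 W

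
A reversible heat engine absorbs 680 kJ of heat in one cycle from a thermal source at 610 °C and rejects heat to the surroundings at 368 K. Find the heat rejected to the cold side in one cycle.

Q_C ≈ 283 kJ

T_H = 610 °C → 610 + 273.15 = 883.15 K.
Carnot efficiency: η = 1 − T_C/T_H = 1 − 368.00/883.15 = 0.5833.
For a reversible cycle Q_C/Q_H = T_C/T_H, so Q_C = 680 × 368.00/883.15 = 283 kJ.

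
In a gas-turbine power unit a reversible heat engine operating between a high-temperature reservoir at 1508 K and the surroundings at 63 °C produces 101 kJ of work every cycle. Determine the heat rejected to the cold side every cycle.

Q_C ≈ 29.0 kJ

T_C = 63 °C → 63 + 273.15 = 336.15 K.
η_rev = 1 − T_C/T_H = 1 − 336.15/1508.00 = 0.7771.
Since Q_C/Q_H = T_C/T_H and Q_H = W/η, Q_C = W·T_C/(T_H − T_C) = 101 × 336.15/1171.85 = 29.0 kJ.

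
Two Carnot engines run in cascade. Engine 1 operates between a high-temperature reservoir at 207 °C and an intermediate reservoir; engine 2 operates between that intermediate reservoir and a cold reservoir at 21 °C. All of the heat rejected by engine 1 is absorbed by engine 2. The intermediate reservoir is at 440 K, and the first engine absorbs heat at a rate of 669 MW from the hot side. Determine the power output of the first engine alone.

T_H = 207 °C → 207 + 273.15 = 480.15 K.
T_C = 21 °C → 21 + 273.15 = 294.15 K.
First-stage efficiency η₁ = 1 − T_m/T_H = 1 − 440.00/480.15 = 0.0836.
W₁ = η₁·Q_H = 0.0836 × 669 = 55.9 MW.

Ẇ₁ ≈ 55.9 MW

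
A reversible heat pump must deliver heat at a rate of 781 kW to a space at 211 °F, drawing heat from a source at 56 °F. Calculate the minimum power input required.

T_H = 211 °F → (211 − 32) × 5/9 = 99.44 °C = 372.59 K.
T_C = 56 °F → (56 − 32) × 5/9 = 13.33 °C = 286.48 K.
COP_HP = T_H/(T_H − T_C) = 372.59/86.11 = 4.3269.
W = Q_H/COP_HP = 781/4.3269 = 180 kW.

Ẇ_in ≈ 180 kW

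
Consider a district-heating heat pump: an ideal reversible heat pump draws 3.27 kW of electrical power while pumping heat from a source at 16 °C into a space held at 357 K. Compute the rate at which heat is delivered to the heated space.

T_C = 16 °C → 16 + 273.15 = 289.15 K.
For a reversible heat pump, COP_HP = T_H/(T_H − T_C) = 357.00/67.85 = 5.2616.
Q_H = COP_HP · W = 5.2616 × 3.27 = 17.2 kW.

Q̇_H ≈ 17.2 kW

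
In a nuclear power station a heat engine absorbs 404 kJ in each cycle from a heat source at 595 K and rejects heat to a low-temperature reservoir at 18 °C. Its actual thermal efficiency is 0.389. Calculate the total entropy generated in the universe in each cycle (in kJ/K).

T_C = 18 °C → 18 + 273.15 = 291.15 K.
W = η·Q_H = 0.389 × 404 = 157.2 kJ, so Q_C = Q_H − W = 246.8 kJ.
The hot reservoir loses entropy Q_H/T_H = 404/595.00 = 0.6790 kJ/K; the cold reservoir gains Q_C/T_C = 246.8/291.15 = 0.8478 kJ/K.
ΔS_univ = −Q_H/T_H + Q_C/T_C = 0.169 kJ/K (> 0, since η = 0.389 < η_Carnot = 0.511).

ΔS_univ ≈ 0.169 kJ/K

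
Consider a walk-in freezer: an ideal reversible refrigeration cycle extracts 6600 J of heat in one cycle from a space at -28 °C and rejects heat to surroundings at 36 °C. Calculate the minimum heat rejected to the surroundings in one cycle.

Q_H ≈ 8323 J

T_H = 36 °C → 36 + 273.15 = 309.15 K.
T_C = -28 °C → -28 + 273.15 = 245.15 K.
For a reversible cycle Q_H/Q_C = T_H/T_C, so Q_H = Q_C·T_H/T_C = 6600 × 309.15/245.15 = 8323 J.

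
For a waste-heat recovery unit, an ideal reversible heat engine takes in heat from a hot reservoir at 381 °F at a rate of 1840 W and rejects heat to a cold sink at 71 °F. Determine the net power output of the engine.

T_H = 381 °F → (381 − 32) × 5/9 = 193.89 °C = 467.04 K.
T_C = 71 °F → (71 − 32) × 5/9 = 21.67 °C = 294.82 K.
η_rev = 1 − T_C/T_H = 1 − 294.82/467.04 = 0.3688.
W = η·Q_H = 0.3688 × 1840 = 678.5 W.

Ẇ ≈ 678.5 W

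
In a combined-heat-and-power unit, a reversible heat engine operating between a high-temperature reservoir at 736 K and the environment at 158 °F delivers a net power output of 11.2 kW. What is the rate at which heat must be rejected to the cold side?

Q̇_C ≈ 9.783 kW

T_C = 158 °F → (158 − 32) × 5/9 = 70.00 °C = 343.15 K.
Carnot efficiency: η = 1 − T_C/T_H = 1 − 343.15/736.00 = 0.5338.
Since Q_C/Q_H = T_C/T_H and Q_H = W/η, Q_C = W·T_C/(T_H − T_C) = 11.2 × 343.15/392.85 = 9.783 kW.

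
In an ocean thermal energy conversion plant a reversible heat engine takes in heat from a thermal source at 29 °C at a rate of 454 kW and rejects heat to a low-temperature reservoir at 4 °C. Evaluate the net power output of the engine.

Ẇ ≈ 37.6 kW

T_H = 29 °C → 29 + 273.15 = 302.15 K.
T_C = 4 °C → 4 + 273.15 = 277.15 K.
The Carnot efficiency is η = 1 − T_C/T_H = 1 − 277.15/302.15 = 0.0827.
W = η·Q_H = 0.0827 × 454 = 37.6 kW.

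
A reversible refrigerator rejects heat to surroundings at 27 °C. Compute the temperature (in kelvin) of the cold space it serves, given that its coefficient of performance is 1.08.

T_H = 27 °C → 27 + 273.15 = 300.15 K.
COP_R = T_C/(T_H − T_C) ⇒ T_C = T_H·COP_R/(1 + COP_R) = 300.15 × 1.08/(1 + 1.08) = 156 K.

T_C ≈ 156 K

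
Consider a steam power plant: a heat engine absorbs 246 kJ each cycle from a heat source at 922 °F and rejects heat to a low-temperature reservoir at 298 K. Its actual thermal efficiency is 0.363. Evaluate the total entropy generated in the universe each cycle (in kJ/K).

T_H = 922 °F → (922 − 32) × 5/9 = 494.44 °C = 767.59 K.
W = η·Q_H = 0.363 × 246 = 89.30 kJ, so Q_C = Q_H − W = 156.7 kJ.
Reservoir entropy changes: ΔS_H = −Q_H/T_H = −246/767.59 = -0.3205 kJ/K and ΔS_C = +Q_C/T_C = 156.7/298.00 = 0.5258 kJ/K.
ΔS_univ = −Q_H/T_H + Q_C/T_C = 0.205 kJ/K (> 0, since η = 0.363 < η_Carnot = 0.612).

ΔS_univ ≈ 0.205 kJ/K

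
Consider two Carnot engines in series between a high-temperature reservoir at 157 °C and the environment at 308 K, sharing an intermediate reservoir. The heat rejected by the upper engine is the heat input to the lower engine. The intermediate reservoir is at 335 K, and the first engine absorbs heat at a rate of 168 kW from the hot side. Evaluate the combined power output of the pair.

Ẇ_total ≈ 47.7 kW

T_H = 157 °C → 157 + 273.15 = 430.15 K.
Two reversible stages in series are equivalent to a single Carnot engine between T_H and T_C, so η_total = 1 − T_C/T_H = 1 − 308.00/430.15 = 0.2840.
W_total = η_total · Q_H = 0.2840 × 168 = 47.7 kW.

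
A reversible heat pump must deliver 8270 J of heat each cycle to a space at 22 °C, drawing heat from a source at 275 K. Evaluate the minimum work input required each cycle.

T_H = 22 °C → 22 + 273.15 = 295.15 K.
For a reversible heat pump, COP_HP = T_H/(T_H − T_C) = 295.15/20.15 = 14.6476.
W = Q_H/COP_HP = 8270/14.6476 = 565 J.

W_in ≈ 565 J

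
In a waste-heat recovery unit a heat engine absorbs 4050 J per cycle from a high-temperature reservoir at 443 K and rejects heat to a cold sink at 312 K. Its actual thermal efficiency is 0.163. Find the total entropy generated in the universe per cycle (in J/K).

ΔS_univ ≈ 1.72 J/K

W = η·Q_H = 0.163 × 4050 = 660.1 J, so Q_C = Q_H − W = 3390 J.
Entropy balance on the reservoirs: −Q_H/T_H = -9.142 J/K, +Q_C/T_C = 10.86 J/K.
ΔS_univ = −Q_H/T_H + Q_C/T_C = 1.72 J/K (> 0, since η = 0.163 < η_Carnot = 0.296).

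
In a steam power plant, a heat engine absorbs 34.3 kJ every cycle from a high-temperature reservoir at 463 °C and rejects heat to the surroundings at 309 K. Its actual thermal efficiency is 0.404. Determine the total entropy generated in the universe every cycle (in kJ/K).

T_H = 463 °C → 463 + 273.15 = 736.15 K.
W = η·Q_H = 0.404 × 34.3 = 13.86 kJ, so Q_C = Q_H − W = 20.44 kJ.
Entropy balance on the reservoirs: −Q_H/T_H = -0.04659 kJ/K, +Q_C/T_C = 0.06616 kJ/K.
ΔS_univ = −Q_H/T_H + Q_C/T_C = 0.01956 kJ/K (> 0, since η = 0.404 < η_Carnot = 0.580).

ΔS_univ ≈ 0.01956 kJ/K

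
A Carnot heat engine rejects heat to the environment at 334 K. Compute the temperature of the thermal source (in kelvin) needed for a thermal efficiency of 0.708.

T_H ≈ 1140 K

From η = 1 − T_C/T_H, solving for T_H gives T_H = T_C/(1 − η) = 334.00/(1 − 0.708) = 1140 K.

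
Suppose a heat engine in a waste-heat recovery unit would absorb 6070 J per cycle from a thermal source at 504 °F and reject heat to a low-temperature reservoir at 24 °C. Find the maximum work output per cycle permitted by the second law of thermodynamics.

T_H = 504 °F → (504 − 32) × 5/9 = 262.22 °C = 535.37 K.
T_C = 24 °C → 24 + 273.15 = 297.15 K.
The second-law ceiling is the Carnot efficiency, η_max = 1 − T_C/T_H = 1 − 297.15/535.37 = 0.4450.
W_max = η_max · Q_H = 0.4450 × 6070 = 2701 J.

W_max ≈ 2701 J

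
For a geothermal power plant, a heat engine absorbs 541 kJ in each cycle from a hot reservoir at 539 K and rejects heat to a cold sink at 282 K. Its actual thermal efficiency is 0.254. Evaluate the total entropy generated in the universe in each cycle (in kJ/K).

ΔS_univ ≈ 0.4274 kJ/K

W = η·Q_H = 0.254 × 541 = 137.4 kJ, so Q_C = Q_H − W = 403.6 kJ.
Reservoir entropy changes: ΔS_H = −Q_H/T_H = −541/539.00 = -1.004 kJ/K and ΔS_C = +Q_C/T_C = 403.6/282.00 = 1.431 kJ/K.
ΔS_univ = −Q_H/T_H + Q_C/T_C = 0.4274 kJ/K (> 0, since η = 0.254 < η_Carnot = 0.477).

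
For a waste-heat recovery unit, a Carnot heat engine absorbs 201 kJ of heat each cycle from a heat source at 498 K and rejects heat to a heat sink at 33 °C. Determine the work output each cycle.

W ≈ 77.4 kJ

T_C = 33 °C → 33 + 273.15 = 306.15 K.
The Carnot efficiency is η = 1 − T_C/T_H = 1 − 306.15/498.00 = 0.3852.
W = η·Q_H = 0.3852 × 201 = 77.4 kJ.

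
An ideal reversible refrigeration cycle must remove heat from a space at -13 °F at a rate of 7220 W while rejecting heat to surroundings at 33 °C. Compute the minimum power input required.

Ẇ_in ≈ 1688 W

T_H = 33 °C → 33 + 273.15 = 306.15 K.
T_C = -13 °F → (-13 − 32) × 5/9 = -25.00 °C = 248.15 K.
Carnot COP: COP_R = T_C/(T_H − T_C) = 248.15/58.00 = 4.2784.
W = Q_C/COP_R = 7220/4.2784 = 1688 W.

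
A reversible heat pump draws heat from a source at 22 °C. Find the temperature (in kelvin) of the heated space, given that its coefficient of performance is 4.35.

T_H ≈ 383.3 K

T_C = 22 °C → 22 + 273.15 = 295.15 K.
COP_HP = T_H/(T_H − T_C) ⇒ T_H = T_C·COP_HP/(COP_HP − 1) = 295.15 × 4.35/(4.35 − 1) = 383.3 K.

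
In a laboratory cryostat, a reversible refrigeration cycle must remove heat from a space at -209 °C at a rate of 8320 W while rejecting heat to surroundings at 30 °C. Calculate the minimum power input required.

T_H = 30 °C → 30 + 273.15 = 303.15 K.
T_C = -209 °C → -209 + 273.15 = 64.15 K.
COP_R = T_C/(T_H − T_C) = 64.15/239.00 = 0.2684.
W = Q_C/COP_R = 8320/0.2684 = 31000 W.

Ẇ_in ≈ 31000 W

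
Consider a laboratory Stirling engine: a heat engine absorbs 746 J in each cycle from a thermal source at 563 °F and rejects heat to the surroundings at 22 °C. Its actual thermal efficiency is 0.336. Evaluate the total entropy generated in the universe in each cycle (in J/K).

ΔS_univ ≈ 0.365 J/K

T_H = 563 °F → (563 − 32) × 5/9 = 295.00 °C = 568.15 K.
T_C = 22 °C → 22 + 273.15 = 295.15 K.
W = η·Q_H = 0.336 × 746 = 250.7 J, so Q_C = Q_H − W = 495.3 J.
Entropy balance on the reservoirs: −Q_H/T_H = -1.313 J/K, +Q_C/T_C = 1.678 J/K.
ΔS_univ = −Q_H/T_H + Q_C/T_C = 0.365 J/K (> 0, since η = 0.336 < η_Carnot = 0.481).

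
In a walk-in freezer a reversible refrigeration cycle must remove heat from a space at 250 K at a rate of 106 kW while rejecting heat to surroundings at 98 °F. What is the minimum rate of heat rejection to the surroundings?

Q̇_H ≈ 131 kW

T_H = 98 °F → (98 − 32) × 5/9 = 36.67 °C = 309.82 K.
For a reversible cycle Q_H/Q_C = T_H/T_C, so Q_H = Q_C·T_H/T_C = 106 × 309.82/250.00 = 131 kW.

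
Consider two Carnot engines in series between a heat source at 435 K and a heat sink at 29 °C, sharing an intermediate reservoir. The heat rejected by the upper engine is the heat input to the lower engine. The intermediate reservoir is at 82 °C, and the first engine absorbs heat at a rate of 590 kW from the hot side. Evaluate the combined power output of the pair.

T_C = 29 °C → 29 + 273.15 = 302.15 K.
Two reversible stages in series are equivalent to a single Carnot engine between T_H and T_C, so η_total = 1 − T_C/T_H = 1 − 302.15/435.00 = 0.3054.
W_total = η_total · Q_H = 0.3054 × 590 = 180 kW.

Ẇ_total ≈ 180 kW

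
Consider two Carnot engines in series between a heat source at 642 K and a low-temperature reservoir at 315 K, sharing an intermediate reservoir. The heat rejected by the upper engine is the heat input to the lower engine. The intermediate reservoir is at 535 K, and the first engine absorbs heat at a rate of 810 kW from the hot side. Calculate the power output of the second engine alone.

Ẇ₂ ≈ 278 kW

Heat entering the second stage: Q_m = Q_H·(T_m/T_H) = 810 × 535.00/642.00 = 675 kW.
Second-stage efficiency η₂ = 1 − T_C/T_m = 1 − 315.00/535.00 = 0.4112, so W₂ = η₂·Q_m = 278 kW.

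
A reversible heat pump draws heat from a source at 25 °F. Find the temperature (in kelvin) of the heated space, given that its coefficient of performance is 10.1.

T_H ≈ 299 K

T_C = 25 °F → (25 − 32) × 5/9 = -3.89 °C = 269.26 K.
COP_HP = T_H/(T_H − T_C) ⇒ T_H = T_C·COP_HP/(COP_HP − 1) = 269.26 × 10.1/(10.1 − 1) = 299 K.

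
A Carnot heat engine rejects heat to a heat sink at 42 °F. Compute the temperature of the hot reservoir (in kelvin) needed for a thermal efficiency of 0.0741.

T_H ≈ 301 K

T_C = 42 °F → (42 − 32) × 5/9 = 5.56 °C = 278.71 K.
From η = 1 − T_C/T_H, solving for T_H gives T_H = T_C/(1 − η) = 278.71/(1 − 0.0741) = 301 K.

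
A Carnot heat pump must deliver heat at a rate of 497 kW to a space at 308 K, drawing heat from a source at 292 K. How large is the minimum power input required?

The Carnot heat-pump COP is COP_HP = T_H/(T_H − T_C) = 308.00/16.00 = 19.2500.
W = Q_H/COP_HP = 497/19.2500 = 25.8 kW.

Ẇ_in ≈ 25.8 kW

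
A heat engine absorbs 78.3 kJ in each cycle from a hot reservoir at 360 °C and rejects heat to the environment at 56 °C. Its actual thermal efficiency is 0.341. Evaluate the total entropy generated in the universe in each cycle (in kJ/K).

ΔS_univ ≈ 0.0331 kJ/K

T_H = 360 °C → 360 + 273.15 = 633.15 K.
T_C = 56 °C → 56 + 273.15 = 329.15 K.
W = η·Q_H = 0.341 × 78.3 = 26.70 kJ, so Q_C = Q_H − W = 51.60 kJ.
Entropy balance on the reservoirs: −Q_H/T_H = -0.1237 kJ/K, +Q_C/T_C = 0.1568 kJ/K.
ΔS_univ = −Q_H/T_H + Q_C/T_C = 0.0331 kJ/K (> 0, since η = 0.341 < η_Carnot = 0.480).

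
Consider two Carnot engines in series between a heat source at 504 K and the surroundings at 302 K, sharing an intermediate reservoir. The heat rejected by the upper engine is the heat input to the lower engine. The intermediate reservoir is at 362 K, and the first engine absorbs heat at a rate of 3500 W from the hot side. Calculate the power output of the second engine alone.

Ẇ₂ ≈ 416.7 W

Heat entering the second stage: Q_m = Q_H·(T_m/T_H) = 3500 × 362.00/504.00 = 2514 W.
Second-stage efficiency η₂ = 1 − T_C/T_m = 1 − 302.00/362.00 = 0.1657, so W₂ = η₂·Q_m = 416.7 W.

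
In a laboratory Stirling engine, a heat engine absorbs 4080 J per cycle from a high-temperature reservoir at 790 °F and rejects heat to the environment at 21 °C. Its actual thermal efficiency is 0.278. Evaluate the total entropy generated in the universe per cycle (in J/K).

ΔS_univ ≈ 4.14 J/K

T_H = 790 °F → (790 − 32) × 5/9 = 421.11 °C = 694.26 K.
T_C = 21 °C → 21 + 273.15 = 294.15 K.
W = η·Q_H = 0.278 × 4080 = 1134 J, so Q_C = Q_H − W = 2946 J.
The hot reservoir loses entropy Q_H/T_H = 4080/694.26 = 5.877 J/K; the cold reservoir gains Q_C/T_C = 2946/294.15 = 10.01 J/K.
ΔS_univ = −Q_H/T_H + Q_C/T_C = 4.14 J/K (> 0, since η = 0.278 < η_Carnot = 0.576).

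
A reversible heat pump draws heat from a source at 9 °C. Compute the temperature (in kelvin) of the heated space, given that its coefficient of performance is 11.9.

T_H ≈ 308 K

T_C = 9 °C → 9 + 273.15 = 282.15 K.
COP_HP = T_H/(T_H − T_C) ⇒ T_H = T_C·COP_HP/(COP_HP − 1) = 282.15 × 11.9/(11.9 − 1) = 308 K.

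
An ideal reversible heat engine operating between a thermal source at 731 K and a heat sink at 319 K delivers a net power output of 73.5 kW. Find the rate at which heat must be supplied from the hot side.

Q̇_H ≈ 130.4 kW

For a reversible engine, η = 1 − T_C/T_H = 1 − 319.00/731.00 = 0.5636.
Q_H = W/η = 73.5/0.5636 = 130.4 kW.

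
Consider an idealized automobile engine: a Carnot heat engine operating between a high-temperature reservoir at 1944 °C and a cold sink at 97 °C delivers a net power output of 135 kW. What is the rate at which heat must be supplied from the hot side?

Q̇_H ≈ 162.1 kW

T_H = 1944 °C → 1944 + 273.15 = 2217.15 K.
T_C = 97 °C → 97 + 273.15 = 370.15 K.
Carnot efficiency: η = 1 − T_C/T_H = 1 − 370.15/2217.15 = 0.8331.
Q_H = W/η = 135/0.8331 = 162.1 kW.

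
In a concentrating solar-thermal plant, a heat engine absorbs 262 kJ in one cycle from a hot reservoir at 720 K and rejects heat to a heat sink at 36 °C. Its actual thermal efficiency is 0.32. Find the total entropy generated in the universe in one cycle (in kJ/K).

T_C = 36 °C → 36 + 273.15 = 309.15 K.
W = η·Q_H = 0.32 × 262 = 83.84 kJ, so Q_C = Q_H − W = 178.2 kJ.
Reservoir entropy changes: ΔS_H = −Q_H/T_H = −262/720.00 = -0.3639 kJ/K and ΔS_C = +Q_C/T_C = 178.2/309.15 = 0.5763 kJ/K.
ΔS_univ = −Q_H/T_H + Q_C/T_C = 0.212 kJ/K (> 0, since η = 0.32 < η_Carnot = 0.571).

ΔS_univ ≈ 0.212 kJ/K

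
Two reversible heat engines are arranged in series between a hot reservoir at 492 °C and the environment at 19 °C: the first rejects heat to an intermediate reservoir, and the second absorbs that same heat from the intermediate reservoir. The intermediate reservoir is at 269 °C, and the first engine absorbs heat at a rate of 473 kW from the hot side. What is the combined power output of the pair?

T_H = 492 °C → 492 + 273.15 = 765.15 K.
T_C = 19 °C → 19 + 273.15 = 292.15 K.
Two reversible stages in series are equivalent to a single Carnot engine between T_H and T_C, so η_total = 1 − T_C/T_H = 1 − 292.15/765.15 = 0.6182.
W_total = η_total · Q_H = 0.6182 × 473 = 292 kW.

Ẇ_total ≈ 292 kW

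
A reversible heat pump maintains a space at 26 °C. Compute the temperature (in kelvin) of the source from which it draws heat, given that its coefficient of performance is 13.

T_C ≈ 276.1 K

T_H = 26 °C → 26 + 273.15 = 299.15 K.
COP_HP = T_H/(T_H − T_C) ⇒ T_C = T_H·(COP_HP − 1)/COP_HP = 299.15 × (13 − 1)/13 = 276.1 K.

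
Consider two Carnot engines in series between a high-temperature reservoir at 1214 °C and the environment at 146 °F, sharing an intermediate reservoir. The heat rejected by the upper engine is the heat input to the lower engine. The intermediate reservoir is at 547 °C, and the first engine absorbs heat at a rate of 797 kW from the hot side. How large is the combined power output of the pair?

T_H = 1214 °C → 1214 + 273.15 = 1487.15 K.
T_C = 146 °F → (146 − 32) × 5/9 = 63.33 °C = 336.48 K.
Two reversible stages in series are equivalent to a single Carnot engine between T_H and T_C, so η_total = 1 − T_C/T_H = 1 − 336.48/1487.15 = 0.7737.
W_total = η_total · Q_H = 0.7737 × 797 = 617 kW.

Ẇ_total ≈ 617 kW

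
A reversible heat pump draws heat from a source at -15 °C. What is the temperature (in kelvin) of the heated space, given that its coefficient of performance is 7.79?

T_C = -15 °C → -15 + 273.15 = 258.15 K.
COP_HP = T_H/(T_H − T_C) ⇒ T_H = T_C·COP_HP/(COP_HP − 1) = 258.15 × 7.79/(7.79 − 1) = 296 K.

T_H ≈ 296 K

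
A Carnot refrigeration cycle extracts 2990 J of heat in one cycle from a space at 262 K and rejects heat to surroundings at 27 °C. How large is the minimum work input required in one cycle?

W_in ≈ 435 J

T_H = 27 °C → 27 + 273.15 = 300.15 K.
COP_R = T_C/(T_H − T_C) = 262.00/38.15 = 6.8676.
W = Q_C/COP_R = 2990/6.8676 = 435 J.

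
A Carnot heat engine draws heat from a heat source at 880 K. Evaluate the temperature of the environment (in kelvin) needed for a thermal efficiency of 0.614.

From η = 1 − T_C/T_H, T_C = T_H·(1 − η) = 880.00 × (1 − 0.614) = 339.7 K.

T_C ≈ 339.7 K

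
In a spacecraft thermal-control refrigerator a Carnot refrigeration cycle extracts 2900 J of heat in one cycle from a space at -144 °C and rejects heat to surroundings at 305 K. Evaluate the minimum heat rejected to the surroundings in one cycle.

Q_H ≈ 6850 J

T_C = -144 °C → -144 + 273.15 = 129.15 K.
For a reversible cycle Q_H/Q_C = T_H/T_C, so Q_H = Q_C·T_H/T_C = 2900 × 305.00/129.15 = 6850 J.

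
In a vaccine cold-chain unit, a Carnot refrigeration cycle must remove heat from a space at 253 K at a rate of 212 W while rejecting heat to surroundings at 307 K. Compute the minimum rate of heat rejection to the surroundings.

For a reversible cycle Q_H/Q_C = T_H/T_C, so Q_H = Q_C·T_H/T_C = 212 × 307.00/253.00 = 257 W.

Q̇_H ≈ 257 W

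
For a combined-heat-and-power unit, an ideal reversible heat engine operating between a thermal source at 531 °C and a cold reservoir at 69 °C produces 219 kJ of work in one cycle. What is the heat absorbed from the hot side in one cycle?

Q_H ≈ 381 kJ

T_H = 531 °C → 531 + 273.15 = 804.15 K.
T_C = 69 °C → 69 + 273.15 = 342.15 K.
η_rev = 1 − T_C/T_H = 1 − 342.15/804.15 = 0.5745.
Q_H = W/η = 219/0.5745 = 381 kJ.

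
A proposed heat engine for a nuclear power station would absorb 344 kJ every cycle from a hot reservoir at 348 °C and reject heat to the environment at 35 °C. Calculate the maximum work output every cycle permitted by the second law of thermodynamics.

T_H = 348 °C → 348 + 273.15 = 621.15 K.
T_C = 35 °C → 35 + 273.15 = 308.15 K.
By the Carnot theorem, η_max = 1 − T_C/T_H = 1 − 308.15/621.15 = 0.5039.
W_max = η_max · Q_H = 0.5039 × 344 = 173 kJ.

W_max ≈ 173 kJ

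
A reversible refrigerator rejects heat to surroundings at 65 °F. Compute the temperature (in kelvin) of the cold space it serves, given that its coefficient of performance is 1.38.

T_H = 65 °F → (65 − 32) × 5/9 = 18.33 °C = 291.48 K.
COP_R = T_C/(T_H − T_C) ⇒ T_C = T_H·COP_R/(1 + COP_R) = 291.48 × 1.38/(1 + 1.38) = 169 K.

T_C ≈ 169 K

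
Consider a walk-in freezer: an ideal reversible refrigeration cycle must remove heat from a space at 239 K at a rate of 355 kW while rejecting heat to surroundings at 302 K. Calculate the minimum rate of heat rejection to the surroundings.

Q̇_H ≈ 449 kW

For a reversible cycle Q_H/Q_C = T_H/T_C, so Q_H = Q_C·T_H/T_C = 355 × 302.00/239.00 = 449 kW.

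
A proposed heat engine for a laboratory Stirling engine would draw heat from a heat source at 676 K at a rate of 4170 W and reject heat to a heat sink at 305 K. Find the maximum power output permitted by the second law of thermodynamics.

Ẇ_max ≈ 2289 W

No engine can exceed the Carnot limit: η_max = 1 − T_C/T_H = 1 − 305.00/676.00 = 0.5488.
W_max = η_max · Q_H = 0.5488 × 4170 = 2289 W.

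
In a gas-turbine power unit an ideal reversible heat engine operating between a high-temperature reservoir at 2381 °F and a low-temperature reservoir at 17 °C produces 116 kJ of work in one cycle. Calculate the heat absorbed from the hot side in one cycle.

T_H = 2381 °F → (2381 − 32) × 5/9 = 1305.00 °C = 1578.15 K.
T_C = 17 °C → 17 + 273.15 = 290.15 K.
Since the cycle is reversible, η = 1 − T_C/T_H = 1 − 290.15/1578.15 = 0.8161.
Q_H = W/η = 116/0.8161 = 142.1 kJ.

Q_H ≈ 142.1 kJ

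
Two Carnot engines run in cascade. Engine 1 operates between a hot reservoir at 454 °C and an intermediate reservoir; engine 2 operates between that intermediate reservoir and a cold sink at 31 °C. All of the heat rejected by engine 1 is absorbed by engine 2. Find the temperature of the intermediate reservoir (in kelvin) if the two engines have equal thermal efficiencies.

T_H = 454 °C → 454 + 273.15 = 727.15 K.
T_C = 31 °C → 31 + 273.15 = 304.15 K.
Equal efficiencies require 1 − T_m/T_H = 1 − T_C/T_m, i.e. T_m/T_H = T_C/T_m, so T_m = √(T_H·T_C) = √(727.15 × 304.15) = 470 K.

T_m ≈ 470 K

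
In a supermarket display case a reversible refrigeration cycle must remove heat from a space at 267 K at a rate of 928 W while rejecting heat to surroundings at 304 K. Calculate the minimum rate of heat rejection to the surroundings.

Q̇_H ≈ 1060 W

For a reversible cycle Q_H/Q_C = T_H/T_C, so Q_H = Q_C·T_H/T_C = 928 × 304.00/267.00 = 1060 W.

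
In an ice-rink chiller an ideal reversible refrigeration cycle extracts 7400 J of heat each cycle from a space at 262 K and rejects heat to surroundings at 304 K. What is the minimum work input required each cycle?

W_in ≈ 1190 J

COP_R = T_C/(T_H − T_C) = 262.00/42.00 = 6.2381.
W = Q_C/COP_R = 7400/6.2381 = 1190 J.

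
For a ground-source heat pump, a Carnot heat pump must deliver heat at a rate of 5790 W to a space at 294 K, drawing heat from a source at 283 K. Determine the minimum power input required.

Ẇ_in ≈ 216.6 W

COP_HP = T_H/(T_H − T_C) = 294.00/11.00 = 26.7273.
W = Q_H/COP_HP = 5790/26.7273 = 216.6 W.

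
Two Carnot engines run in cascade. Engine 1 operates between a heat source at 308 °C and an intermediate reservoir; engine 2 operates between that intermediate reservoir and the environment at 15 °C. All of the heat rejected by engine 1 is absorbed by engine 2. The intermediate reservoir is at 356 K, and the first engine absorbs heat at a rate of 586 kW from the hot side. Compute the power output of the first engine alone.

T_H = 308 °C → 308 + 273.15 = 581.15 K.
T_C = 15 °C → 15 + 273.15 = 288.15 K.
First-stage efficiency η₁ = 1 − T_m/T_H = 1 − 356.00/581.15 = 0.3874.
W₁ = η₁·Q_H = 0.3874 × 586 = 227 kW.

Ẇ₁ ≈ 227 kW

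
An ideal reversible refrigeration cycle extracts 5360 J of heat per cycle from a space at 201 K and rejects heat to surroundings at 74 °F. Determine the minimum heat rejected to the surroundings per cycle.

T_H = 74 °F → (74 − 32) × 5/9 = 23.33 °C = 296.48 K.
For a reversible cycle Q_H/Q_C = T_H/T_C, so Q_H = Q_C·T_H/T_C = 5360 × 296.48/201.00 = 7910 J.

Q_H ≈ 7910 J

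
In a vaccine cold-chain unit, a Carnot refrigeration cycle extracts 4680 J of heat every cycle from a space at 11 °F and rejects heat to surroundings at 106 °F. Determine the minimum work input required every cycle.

T_H = 106 °F → (106 − 32) × 5/9 = 41.11 °C = 314.26 K.
T_C = 11 °F → (11 − 32) × 5/9 = -11.67 °C = 261.48 K.
For a reversible refrigerator, COP_R = T_C/(T_H − T_C) = 261.48/52.78 = 4.9544.
W = Q_C/COP_R = 4680/4.9544 = 945 J.

W_in ≈ 945 J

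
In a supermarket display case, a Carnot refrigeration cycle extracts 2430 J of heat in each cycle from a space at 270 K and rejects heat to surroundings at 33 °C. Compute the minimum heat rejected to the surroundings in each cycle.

T_H = 33 °C → 33 + 273.15 = 306.15 K.
For a reversible cycle Q_H/Q_C = T_H/T_C, so Q_H = Q_C·T_H/T_C = 2430 × 306.15/270.00 = 2760 J.

Q_H ≈ 2760 J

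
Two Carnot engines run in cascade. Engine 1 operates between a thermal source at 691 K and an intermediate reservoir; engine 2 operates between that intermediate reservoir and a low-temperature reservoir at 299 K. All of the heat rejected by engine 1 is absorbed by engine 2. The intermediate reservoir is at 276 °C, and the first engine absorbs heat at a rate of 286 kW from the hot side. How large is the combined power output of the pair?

Two reversible stages in series are equivalent to a single Carnot engine between T_H and T_C, so η_total = 1 − T_C/T_H = 1 − 299.00/691.00 = 0.5673.
W_total = η_total · Q_H = 0.5673 × 286 = 162.2 kW.

Ẇ_total ≈ 162.2 kW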